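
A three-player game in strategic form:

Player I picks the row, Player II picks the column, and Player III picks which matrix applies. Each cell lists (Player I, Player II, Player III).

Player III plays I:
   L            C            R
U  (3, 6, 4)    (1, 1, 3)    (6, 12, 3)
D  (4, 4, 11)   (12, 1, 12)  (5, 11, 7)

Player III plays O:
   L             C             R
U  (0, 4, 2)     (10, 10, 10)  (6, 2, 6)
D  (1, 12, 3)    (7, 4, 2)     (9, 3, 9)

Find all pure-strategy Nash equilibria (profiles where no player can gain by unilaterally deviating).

(U, C, O)

(U, L, I): Player I can switch to D (3 → 4). Not NE.
(U, L, O): Player I can switch to D (0 → 1). Not NE.
(U, C, I): Player I can switch to D (1 → 12). Not NE.
(U, C, O): Player I gets 10, best alternative 7; Player II gets 10, best alternative 4; Player III gets 10, best alternative 3. No profitable deviation — NE.
(U, R, I): Player III can switch to O (3 → 6). Not NE.
(U, R, O): Player I can switch to D (6 → 9). Not NE.
(D, L, I): Player II can switch to R (4 → 11). Not NE.
(D, L, O): Player III can switch to I (3 → 11). Not NE.
(D, C, I): Player II can switch to L (1 → 4). Not NE.
(The remaining 3 profiles each have a profitable deviation by the same check.)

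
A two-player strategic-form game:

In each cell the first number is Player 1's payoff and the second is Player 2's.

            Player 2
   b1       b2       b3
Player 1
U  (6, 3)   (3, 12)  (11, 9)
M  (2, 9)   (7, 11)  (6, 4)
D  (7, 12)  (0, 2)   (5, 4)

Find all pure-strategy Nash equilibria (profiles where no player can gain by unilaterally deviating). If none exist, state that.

(M, b2), (D, b1)

For each strategy profile, look for a profitable unilateral deviation.
(U, b1): Player 1 can switch to D (6 → 7). Not NE.
(U, b2): Player 1 can switch to M (3 → 7). Not NE.
(U, b3): Player 2 can switch to b2 (9 → 12). Not NE.
(M, b1): Player 1 can switch to U (2 → 6). Not NE.
(M, b2): Player 1 gets 7, best alternative 3; Player 2 gets 11, best alternative 9. No profitable deviation — NE.
(M, b3): Player 1 can switch to U (6 → 11). Not NE.
(D, b1): Player 1 gets 7, best alternative 6; Player 2 gets 12, best alternative 4. No profitable deviation — NE.
(D, b2): Player 1 can switch to U (0 → 3). Not NE.
(D, b3): Player 1 can switch to U (5 → 11). Not NE.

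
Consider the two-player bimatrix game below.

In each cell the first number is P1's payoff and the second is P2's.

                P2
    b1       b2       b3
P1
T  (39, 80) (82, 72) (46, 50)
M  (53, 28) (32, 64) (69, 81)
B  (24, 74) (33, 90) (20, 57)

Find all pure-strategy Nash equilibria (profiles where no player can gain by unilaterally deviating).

P1 against b1: payoffs 39, 53, 24 → best response M.
P1 against b2: payoffs 82, 32, 33 → best response T.
P1 against b3: payoffs 46, 69, 20 → best response M.
P2 against T: payoffs 80, 72, 50 → best response b1.
P2 against M: payoffs 28, 64, 81 → best response b3.
P2 against B: payoffs 74, 90, 57 → best response b2.
Mutual best responses: (M, b3).

The unique pure-strategy Nash equilibrium is (M, b3).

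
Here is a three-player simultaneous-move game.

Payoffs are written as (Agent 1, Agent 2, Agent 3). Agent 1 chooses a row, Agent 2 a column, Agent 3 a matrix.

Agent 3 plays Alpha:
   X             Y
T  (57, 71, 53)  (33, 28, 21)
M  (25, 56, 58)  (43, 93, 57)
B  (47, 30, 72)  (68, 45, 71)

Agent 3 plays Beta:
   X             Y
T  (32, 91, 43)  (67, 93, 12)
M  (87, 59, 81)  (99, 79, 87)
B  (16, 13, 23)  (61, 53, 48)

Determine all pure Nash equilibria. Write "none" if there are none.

For each player, find the best response to each opponent profile; mutual best responses are the pure NE.
Agent 1 against (X, Alpha): payoffs 57, 25, 47 → best response T.
Agent 1 against (X, Beta): payoffs 32, 87, 16 → best response M.
Agent 1 against (Y, Alpha): payoffs 33, 43, 68 → best response B.
Agent 1 against (Y, Beta): payoffs 67, 99, 61 → best response M.
Agent 2 against (T, Alpha): payoffs 71, 28 → best response X.
Agent 2 against (T, Beta): payoffs 91, 93 → best response Y.
Agent 2 against (M, Alpha): payoffs 56, 93 → best response Y.
Agent 2 against (M, Beta): payoffs 59, 79 → best response Y.
Agent 2 against (B, Alpha): payoffs 30, 45 → best response Y.
Agent 2 against (B, Beta): payoffs 13, 53 → best response Y.
Agent 3 against (T, X): payoffs 53, 43 → best response Alpha.
Agent 3 against (T, Y): payoffs 21, 12 → best response Alpha.
Agent 3 against (M, X): payoffs 58, 81 → best response Beta.
Agent 3 against (M, Y): payoffs 57, 87 → best response Beta.
Agent 3 against (B, X): payoffs 72, 23 → best response Alpha.
Agent 3 against (B, Y): payoffs 71, 48 → best response Alpha.
Mutual best responses: (T, X, Alpha); (M, Y, Beta); (B, Y, Alpha).

The pure Nash equilibria are (T, X, Alpha); (M, Y, Beta); (B, Y, Alpha).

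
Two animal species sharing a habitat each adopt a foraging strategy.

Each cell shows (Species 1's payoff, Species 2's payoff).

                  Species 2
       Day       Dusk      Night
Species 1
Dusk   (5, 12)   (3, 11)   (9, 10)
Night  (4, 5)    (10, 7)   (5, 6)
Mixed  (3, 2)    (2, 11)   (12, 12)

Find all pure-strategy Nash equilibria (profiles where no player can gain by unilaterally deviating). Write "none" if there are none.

Pure-strategy Nash equilibria: (Dusk, Day), (Night, Dusk), (Mixed, Night)

(Dusk, Day): Species 1 gets 5, best alternative 4; Species 2 gets 12, best alternative 11. No profitable deviation — NE.
(Dusk, Dusk): Species 1 can switch to Night (3 → 10). Not NE.
(Dusk, Night): Species 1 can switch to Mixed (9 → 12). Not NE.
(Night, Day): Species 1 can switch to Dusk (4 → 5). Not NE.
(Night, Dusk): Species 1 gets 10, best alternative 3; Species 2 gets 7, best alternative 6. No profitable deviation — NE.
(Night, Night): Species 1 can switch to Dusk (5 → 9). Not NE.
(Mixed, Day): Species 1 can switch to Dusk (3 → 5). Not NE.
(Mixed, Dusk): Species 1 can switch to Dusk (2 → 3). Not NE.
(Mixed, Night): Species 1 gets 12, best alternative 9; Species 2 gets 12, best alternative 11. No profitable deviation — NE.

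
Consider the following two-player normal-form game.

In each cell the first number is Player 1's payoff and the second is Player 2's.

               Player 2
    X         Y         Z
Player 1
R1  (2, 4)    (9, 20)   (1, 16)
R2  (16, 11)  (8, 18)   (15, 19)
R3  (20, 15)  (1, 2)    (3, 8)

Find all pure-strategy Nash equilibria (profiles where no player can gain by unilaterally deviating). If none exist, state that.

Player 1 against X: payoffs 2, 16, 20 → best response R3.
Player 1 against Y: payoffs 9, 8, 1 → best response R1.
Player 1 against Z: payoffs 1, 15, 3 → best response R2.
Player 2 against R1: payoffs 4, 20, 16 → best response Y.
Player 2 against R2: payoffs 11, 18, 19 → best response Z.
Player 2 against R3: payoffs 15, 2, 8 → best response X.
Mutual best responses: (R1, Y); (R2, Z); (R3, X).

(R1, Y); (R2, Z); (R3, X)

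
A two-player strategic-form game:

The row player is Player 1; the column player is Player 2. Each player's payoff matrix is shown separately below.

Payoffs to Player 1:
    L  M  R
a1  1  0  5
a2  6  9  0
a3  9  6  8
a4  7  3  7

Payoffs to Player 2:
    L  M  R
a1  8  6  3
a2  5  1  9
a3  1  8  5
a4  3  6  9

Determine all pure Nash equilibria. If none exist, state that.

Check each profile: it is a Nash equilibrium iff no player can strictly gain by switching unilaterally.
(a1, L): Player 1 can switch to a2 (1 → 6). Not NE.
(a1, M): Player 1 can switch to a2 (0 → 9). Not NE.
(a1, R): Player 1 can switch to a3 (5 → 8). Not NE.
(a2, L): Player 1 can switch to a3 (6 → 9). Not NE.
(a2, M): Player 2 can switch to L (1 → 5). Not NE.
(a2, R): Player 1 can switch to a1 (0 → 5). Not NE.
(a3, L): Player 2 can switch to M (1 → 8). Not NE.
(a3, M): Player 1 can switch to a2 (6 → 9). Not NE.
(a3, R): Player 2 can switch to M (5 → 8). Not NE.
(a4, L): Player 1 can switch to a3 (7 → 9). Not NE.
(The remaining 2 profiles each have a profitable deviation by the same check.)

There is no pure-strategy Nash equilibrium.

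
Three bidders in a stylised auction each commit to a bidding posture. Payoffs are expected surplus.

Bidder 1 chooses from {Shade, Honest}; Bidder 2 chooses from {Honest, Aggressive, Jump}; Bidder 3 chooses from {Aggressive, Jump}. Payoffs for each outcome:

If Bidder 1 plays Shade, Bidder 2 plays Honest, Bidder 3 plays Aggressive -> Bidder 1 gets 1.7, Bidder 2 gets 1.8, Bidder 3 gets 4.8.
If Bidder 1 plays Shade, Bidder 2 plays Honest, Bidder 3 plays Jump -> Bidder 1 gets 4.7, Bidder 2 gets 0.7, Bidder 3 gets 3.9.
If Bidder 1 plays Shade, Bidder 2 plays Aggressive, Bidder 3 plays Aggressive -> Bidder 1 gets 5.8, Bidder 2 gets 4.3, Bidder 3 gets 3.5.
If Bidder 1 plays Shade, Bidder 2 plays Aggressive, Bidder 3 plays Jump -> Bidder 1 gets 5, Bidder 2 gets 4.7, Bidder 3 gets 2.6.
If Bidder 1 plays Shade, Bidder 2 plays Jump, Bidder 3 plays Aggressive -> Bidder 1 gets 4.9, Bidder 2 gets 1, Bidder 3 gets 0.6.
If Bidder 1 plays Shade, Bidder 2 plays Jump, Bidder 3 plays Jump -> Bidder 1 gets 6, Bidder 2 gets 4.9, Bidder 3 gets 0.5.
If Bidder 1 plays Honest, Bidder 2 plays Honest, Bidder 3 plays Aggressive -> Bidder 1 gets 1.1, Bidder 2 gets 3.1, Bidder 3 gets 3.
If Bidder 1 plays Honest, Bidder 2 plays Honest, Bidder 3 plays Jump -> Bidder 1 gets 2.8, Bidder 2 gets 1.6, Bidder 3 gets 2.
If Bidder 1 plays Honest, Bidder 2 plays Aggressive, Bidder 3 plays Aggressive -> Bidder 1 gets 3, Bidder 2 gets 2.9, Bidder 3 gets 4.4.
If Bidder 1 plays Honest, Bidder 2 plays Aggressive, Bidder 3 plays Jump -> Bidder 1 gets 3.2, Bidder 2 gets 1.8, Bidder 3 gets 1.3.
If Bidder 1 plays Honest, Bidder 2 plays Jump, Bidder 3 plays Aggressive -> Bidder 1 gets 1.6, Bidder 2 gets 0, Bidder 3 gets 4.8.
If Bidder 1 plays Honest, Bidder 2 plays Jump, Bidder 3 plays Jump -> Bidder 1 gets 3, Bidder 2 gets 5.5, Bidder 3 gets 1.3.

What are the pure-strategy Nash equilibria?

For each strategy profile, look for a profitable unilateral deviation.
(Shade, Honest, Aggressive): Bidder 2 can switch to Aggressive (1.8 → 4.3). Not NE.
(Shade, Honest, Jump): Bidder 2 can switch to Aggressive (0.7 → 4.7). Not NE.
(Shade, Aggressive, Aggressive): Bidder 1 gets 5.8, best alternative 3; Bidder 2 gets 4.3, best alternative 1.8; Bidder 3 gets 3.5, best alternative 2.6. No profitable deviation — NE.
(Shade, Aggressive, Jump): Bidder 2 can switch to Jump (4.7 → 4.9). Not NE.
(Shade, Jump, Aggressive): Bidder 2 can switch to Honest (1 → 1.8). Not NE.
(Shade, Jump, Jump): Bidder 3 can switch to Aggressive (0.5 → 0.6). Not NE.
(Honest, Honest, Aggressive): Bidder 1 can switch to Shade (1.1 → 1.7). Not NE.
(The remaining 5 profiles each have a profitable deviation by the same check.)

(Shade, Aggressive, Aggressive)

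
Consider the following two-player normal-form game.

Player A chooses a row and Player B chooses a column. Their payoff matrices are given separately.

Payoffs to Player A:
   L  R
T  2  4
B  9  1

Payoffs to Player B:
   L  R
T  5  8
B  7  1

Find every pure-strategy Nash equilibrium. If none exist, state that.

(T, R) and (B, L)

Mark each player's best response to every combination of opponents' strategies; a profile where every player is best-responding is a pure Nash equilibrium.
Player A against L: payoffs 2, 9 → best response B.
Player A against R: payoffs 4, 1 → best response T.
Player B against T: payoffs 5, 8 → best response R.
Player B against B: payoffs 7, 1 → best response L.
Mutual best responses: (T, R); (B, L).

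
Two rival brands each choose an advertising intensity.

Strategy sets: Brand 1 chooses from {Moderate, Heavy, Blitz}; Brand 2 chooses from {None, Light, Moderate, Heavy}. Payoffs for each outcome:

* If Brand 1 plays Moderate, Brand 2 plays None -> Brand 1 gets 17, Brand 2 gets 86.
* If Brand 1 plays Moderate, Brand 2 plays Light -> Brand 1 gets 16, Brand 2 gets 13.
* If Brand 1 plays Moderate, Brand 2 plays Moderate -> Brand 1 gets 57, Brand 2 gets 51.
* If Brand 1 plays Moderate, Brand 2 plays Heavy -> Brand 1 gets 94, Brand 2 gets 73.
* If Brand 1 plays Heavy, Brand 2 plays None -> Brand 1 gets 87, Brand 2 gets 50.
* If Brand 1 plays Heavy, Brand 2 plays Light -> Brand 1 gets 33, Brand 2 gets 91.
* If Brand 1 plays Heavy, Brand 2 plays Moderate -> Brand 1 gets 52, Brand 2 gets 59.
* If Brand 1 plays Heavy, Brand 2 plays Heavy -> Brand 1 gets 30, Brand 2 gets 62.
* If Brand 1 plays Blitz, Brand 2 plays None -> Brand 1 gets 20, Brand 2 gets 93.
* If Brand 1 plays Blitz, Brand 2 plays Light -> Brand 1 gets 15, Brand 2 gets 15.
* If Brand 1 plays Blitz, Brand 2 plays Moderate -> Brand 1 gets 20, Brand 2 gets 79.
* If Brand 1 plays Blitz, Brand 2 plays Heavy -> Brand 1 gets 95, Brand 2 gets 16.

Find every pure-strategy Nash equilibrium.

Pure NE: (Heavy, Light)

(Moderate, None): Brand 1 can switch to Heavy (17 → 87). Not NE.
(Moderate, Light): Brand 1 can switch to Heavy (16 → 33). Not NE.
(Moderate, Moderate): Brand 2 can switch to None (51 → 86). Not NE.
(Moderate, Heavy): Brand 1 can switch to Blitz (94 → 95). Not NE.
(Heavy, None): Brand 2 can switch to Light (50 → 91). Not NE.
(Heavy, Light): Brand 1 gets 33, best alternative 16; Brand 2 gets 91, best alternative 62. No profitable deviation — NE.
(Heavy, Moderate): Brand 1 can switch to Moderate (52 → 57). Not NE.
(Heavy, Heavy): Brand 1 can switch to Moderate (30 → 94). Not NE.
(Blitz, None): Brand 1 can switch to Heavy (20 → 87). Not NE.
(Blitz, Light): Brand 1 can switch to Moderate (15 → 16). Not NE.
(Blitz, Moderate): Brand 1 can switch to Moderate (20 → 57). Not NE.
(Blitz, Heavy): Brand 2 can switch to None (16 → 93). Not NE.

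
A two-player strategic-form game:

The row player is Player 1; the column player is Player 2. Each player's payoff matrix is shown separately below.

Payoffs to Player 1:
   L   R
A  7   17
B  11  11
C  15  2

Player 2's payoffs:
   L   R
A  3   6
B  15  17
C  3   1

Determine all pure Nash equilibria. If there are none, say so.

(A, R) and (C, L)

For each player, find the best response to each opponent profile; mutual best responses are the pure NE.
Player 1 against L: payoffs 7, 11, 15 → best response C.
Player 1 against R: payoffs 17, 11, 2 → best response A.
Player 2 against A: payoffs 3, 6 → best response R.
Player 2 against B: payoffs 15, 17 → best response R.
Player 2 against C: payoffs 3, 1 → best response L.
Mutual best responses: (A, R); (C, L).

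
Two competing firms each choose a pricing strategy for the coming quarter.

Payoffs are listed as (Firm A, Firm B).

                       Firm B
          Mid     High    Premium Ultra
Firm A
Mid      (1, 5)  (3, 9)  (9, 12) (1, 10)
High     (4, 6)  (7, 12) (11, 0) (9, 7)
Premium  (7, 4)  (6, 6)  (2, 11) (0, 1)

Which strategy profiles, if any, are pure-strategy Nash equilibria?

(Mid, Mid): Firm A can switch to High (1 → 4). Not NE.
(Mid, High): Firm A can switch to High (3 → 7). Not NE.
(Mid, Premium): Firm A can switch to High (9 → 11). Not NE.
(Mid, Ultra): Firm A can switch to High (1 → 9). Not NE.
(High, Mid): Firm A can switch to Premium (4 → 7). Not NE.
(High, High): Firm A gets 7, best alternative 6; Firm B gets 12, best alternative 7. No profitable deviation — NE.
(High, Premium): Firm B can switch to Mid (0 → 6). Not NE.
(High, Ultra): Firm B can switch to High (7 → 12). Not NE.
(Premium, Mid): Firm B can switch to High (4 → 6). Not NE.
(The remaining 3 profiles each have a profitable deviation by the same check.)

The unique pure-strategy Nash equilibrium is (High, High).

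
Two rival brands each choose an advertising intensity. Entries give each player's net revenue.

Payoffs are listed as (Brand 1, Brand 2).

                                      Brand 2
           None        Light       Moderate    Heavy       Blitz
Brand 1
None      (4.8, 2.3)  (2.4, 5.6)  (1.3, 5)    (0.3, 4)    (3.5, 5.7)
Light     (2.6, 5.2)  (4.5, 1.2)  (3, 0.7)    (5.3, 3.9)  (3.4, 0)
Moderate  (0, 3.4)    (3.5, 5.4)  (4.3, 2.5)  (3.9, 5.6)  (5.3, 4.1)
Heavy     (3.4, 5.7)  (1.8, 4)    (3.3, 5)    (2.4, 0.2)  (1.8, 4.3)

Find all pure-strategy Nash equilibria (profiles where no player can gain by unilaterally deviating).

Brand 1 against None: payoffs 4.8, 2.6, 0, 3.4 → best response None.
Brand 1 against Light: payoffs 2.4, 4.5, 3.5, 1.8 → best response Light.
Brand 1 against Moderate: payoffs 1.3, 3, 4.3, 3.3 → best response Moderate.
Brand 1 against Heavy: payoffs 0.3, 5.3, 3.9, 2.4 → best response Light.
Brand 1 against Blitz: payoffs 3.5, 3.4, 5.3, 1.8 → best response Moderate.
Brand 2 against None: payoffs 2.3, 5.6, 5, 4, 5.7 → best response Blitz.
Brand 2 against Light: payoffs 5.2, 1.2, 0.7, 3.9, 0 → best response None.
Brand 2 against Moderate: payoffs 3.4, 5.4, 2.5, 5.6, 4.1 → best response Heavy.
Brand 2 against Heavy: payoffs 5.7, 4, 5, 0.2, 4.3 → best response None.
No profile is a mutual best response for all players.

No pure-strategy Nash equilibrium.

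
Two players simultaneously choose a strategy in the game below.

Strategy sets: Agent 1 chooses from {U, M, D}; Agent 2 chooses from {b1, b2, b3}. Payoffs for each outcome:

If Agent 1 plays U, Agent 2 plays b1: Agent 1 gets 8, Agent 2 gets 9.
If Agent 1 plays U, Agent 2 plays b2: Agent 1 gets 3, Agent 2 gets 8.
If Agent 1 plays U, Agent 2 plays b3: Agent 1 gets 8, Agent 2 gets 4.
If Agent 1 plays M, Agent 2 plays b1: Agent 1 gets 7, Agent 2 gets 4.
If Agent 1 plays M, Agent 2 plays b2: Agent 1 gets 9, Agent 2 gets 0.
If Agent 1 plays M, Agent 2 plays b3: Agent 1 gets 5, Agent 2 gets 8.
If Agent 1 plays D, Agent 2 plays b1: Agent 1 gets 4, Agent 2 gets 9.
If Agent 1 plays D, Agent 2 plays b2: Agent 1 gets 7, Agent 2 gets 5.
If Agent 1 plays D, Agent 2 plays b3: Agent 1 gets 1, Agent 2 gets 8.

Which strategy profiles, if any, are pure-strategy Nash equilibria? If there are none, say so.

Agent 1 against b1: payoffs 8, 7, 4 → best response U.
Agent 1 against b2: payoffs 3, 9, 7 → best response M.
Agent 1 against b3: payoffs 8, 5, 1 → best response U.
Agent 2 against U: payoffs 9, 8, 4 → best response b1.
Agent 2 against M: payoffs 4, 0, 8 → best response b3.
Agent 2 against D: payoffs 9, 5, 8 → best response b1.
Mutual best responses: (U, b1).

The unique pure-strategy Nash equilibrium is (U, b1).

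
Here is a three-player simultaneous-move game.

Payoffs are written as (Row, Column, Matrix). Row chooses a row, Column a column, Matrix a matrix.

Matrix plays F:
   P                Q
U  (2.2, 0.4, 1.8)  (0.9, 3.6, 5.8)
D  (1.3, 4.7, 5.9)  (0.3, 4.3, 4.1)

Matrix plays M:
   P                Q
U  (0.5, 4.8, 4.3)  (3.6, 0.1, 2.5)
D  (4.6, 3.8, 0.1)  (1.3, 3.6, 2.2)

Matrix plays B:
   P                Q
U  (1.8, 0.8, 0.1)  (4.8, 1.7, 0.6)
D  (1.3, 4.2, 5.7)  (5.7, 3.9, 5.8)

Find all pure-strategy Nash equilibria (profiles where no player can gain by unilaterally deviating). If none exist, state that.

(U, P, F): Column can switch to Q (0.4 → 3.6). Not NE.
(U, P, M): Row can switch to D (0.5 → 4.6). Not NE.
(U, P, B): Column can switch to Q (0.8 → 1.7). Not NE.
(U, Q, F): Row gets 0.9, best alternative 0.3; Column gets 3.6, best alternative 0.4; Matrix gets 5.8, best alternative 2.5. No profitable deviation — NE.
(U, Q, M): Column can switch to P (0.1 → 4.8). Not NE.
(U, Q, B): Row can switch to D (4.8 → 5.7). Not NE.
(D, P, F): Row can switch to U (1.3 → 2.2). Not NE.
(D, P, M): Matrix can switch to F (0.1 → 5.9). Not NE.
(D, P, B): Row can switch to U (1.3 → 1.8). Not NE.
(D, Q, F): Row can switch to U (0.3 → 0.9). Not NE.
(D, Q, M): Row can switch to U (1.3 → 3.6). Not NE.
(The remaining 1 profile has a profitable deviation by the same check.)

Pure NE: (U, Q, F)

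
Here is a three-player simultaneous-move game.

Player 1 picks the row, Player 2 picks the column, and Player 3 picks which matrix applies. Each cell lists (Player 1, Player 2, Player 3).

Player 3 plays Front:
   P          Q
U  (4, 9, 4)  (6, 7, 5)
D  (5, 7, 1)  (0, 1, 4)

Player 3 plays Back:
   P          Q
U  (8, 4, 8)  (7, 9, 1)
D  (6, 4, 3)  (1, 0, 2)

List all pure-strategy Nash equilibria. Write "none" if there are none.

For each player, find the best response to each opponent profile; mutual best responses are the pure NE.
Player 1 against (P, Front): payoffs 4, 5 → best response D.
Player 1 against (P, Back): payoffs 8, 6 → best response U.
Player 1 against (Q, Front): payoffs 6, 0 → best response U.
Player 1 against (Q, Back): payoffs 7, 1 → best response U.
Player 2 against (U, Front): payoffs 9, 7 → best response P.
Player 2 against (U, Back): payoffs 4, 9 → best response Q.
Player 2 against (D, Front): payoffs 7, 1 → best response P.
Player 2 against (D, Back): payoffs 4, 0 → best response P.
Player 3 against (U, P): payoffs 4, 8 → best response Back.
Player 3 against (U, Q): payoffs 5, 1 → best response Front.
Player 3 against (D, P): payoffs 1, 3 → best response Back.
Player 3 against (D, Q): payoffs 4, 2 → best response Front.
No profile is a mutual best response for all players.

none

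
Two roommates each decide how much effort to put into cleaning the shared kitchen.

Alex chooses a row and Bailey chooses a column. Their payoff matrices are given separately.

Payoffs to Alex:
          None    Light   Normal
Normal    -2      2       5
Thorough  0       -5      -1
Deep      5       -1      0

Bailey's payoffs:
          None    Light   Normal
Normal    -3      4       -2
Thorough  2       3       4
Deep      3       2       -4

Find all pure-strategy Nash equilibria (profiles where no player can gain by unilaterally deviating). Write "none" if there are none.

(Normal, None): Alex can switch to Thorough (-2 → 0). Not NE.
(Normal, Light): Alex gets 2, best alternative -1; Bailey gets 4, best alternative -2. No profitable deviation — NE.
(Normal, Normal): Bailey can switch to Light (-2 → 4). Not NE.
(Thorough, None): Alex can switch to Deep (0 → 5). Not NE.
(Thorough, Light): Alex can switch to Normal (-5 → 2). Not NE.
(Thorough, Normal): Alex can switch to Normal (-1 → 5). Not NE.
(Deep, None): Alex gets 5, best alternative 0; Bailey gets 3, best alternative 2. No profitable deviation — NE.
(Deep, Light): Alex can switch to Normal (-1 → 2). Not NE.
(Deep, Normal): Alex can switch to Normal (0 → 5). Not NE.

The pure Nash equilibria are (Normal, Light) and (Deep, None).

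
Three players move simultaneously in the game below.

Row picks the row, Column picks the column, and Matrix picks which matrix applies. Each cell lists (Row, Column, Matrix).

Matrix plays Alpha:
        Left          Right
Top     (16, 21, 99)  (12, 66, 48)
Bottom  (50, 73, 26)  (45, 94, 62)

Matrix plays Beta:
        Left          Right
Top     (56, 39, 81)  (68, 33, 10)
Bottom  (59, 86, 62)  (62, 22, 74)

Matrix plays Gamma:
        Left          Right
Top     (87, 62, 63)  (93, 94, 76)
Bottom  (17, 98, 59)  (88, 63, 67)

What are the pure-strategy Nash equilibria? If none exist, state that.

The pure Nash equilibria are (Top, Right, Gamma) and (Bottom, Left, Beta).

For each strategy profile, look for a profitable unilateral deviation.
(Top, Left, Alpha): Row can switch to Bottom (16 → 50). Not NE.
(Top, Left, Beta): Row can switch to Bottom (56 → 59). Not NE.
(Top, Left, Gamma): Column can switch to Right (62 → 94). Not NE.
(Top, Right, Alpha): Row can switch to Bottom (12 → 45). Not NE.
(Top, Right, Beta): Column can switch to Left (33 → 39). Not NE.
(Top, Right, Gamma): Row gets 93, best alternative 88; Column gets 94, best alternative 62; Matrix gets 76, best alternative 48. No profitable deviation — NE.
(Bottom, Left, Alpha): Column can switch to Right (73 → 94). Not NE.
(Bottom, Left, Beta): Row gets 59, best alternative 56; Column gets 86, best alternative 22; Matrix gets 62, best alternative 59. No profitable deviation — NE.
(Bottom, Left, Gamma): Row can switch to Top (17 → 87). Not NE.
(Bottom, Right, Alpha): Matrix can switch to Beta (62 → 74). Not NE.
(Bottom, Right, Beta): Row can switch to Top (62 → 68). Not NE.
(Bottom, Right, Gamma): Row can switch to Top (88 → 93). Not NE.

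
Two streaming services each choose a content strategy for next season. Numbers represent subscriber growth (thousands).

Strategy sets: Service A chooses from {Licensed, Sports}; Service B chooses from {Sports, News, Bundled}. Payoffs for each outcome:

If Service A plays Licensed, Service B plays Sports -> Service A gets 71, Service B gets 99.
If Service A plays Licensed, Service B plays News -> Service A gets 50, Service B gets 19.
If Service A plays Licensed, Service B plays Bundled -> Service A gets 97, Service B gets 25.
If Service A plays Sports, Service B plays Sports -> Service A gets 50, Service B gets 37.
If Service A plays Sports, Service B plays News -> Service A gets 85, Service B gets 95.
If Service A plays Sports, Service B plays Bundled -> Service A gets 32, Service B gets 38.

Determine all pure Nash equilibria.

Service A against Sports: payoffs 71, 50 → best response Licensed.
Service A against News: payoffs 50, 85 → best response Sports.
Service A against Bundled: payoffs 97, 32 → best response Licensed.
Service B against Licensed: payoffs 99, 19, 25 → best response Sports.
Service B against Sports: payoffs 37, 95, 38 → best response News.
Mutual best responses: (Licensed, Sports); (Sports, News).

(Licensed, Sports), (Sports, News)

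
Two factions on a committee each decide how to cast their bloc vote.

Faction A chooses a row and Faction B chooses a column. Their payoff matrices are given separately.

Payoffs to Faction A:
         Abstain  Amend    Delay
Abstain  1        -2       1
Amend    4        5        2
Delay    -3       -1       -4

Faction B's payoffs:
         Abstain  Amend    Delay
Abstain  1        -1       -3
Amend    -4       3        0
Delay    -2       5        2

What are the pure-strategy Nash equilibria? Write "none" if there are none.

Pure NE: (Amend, Amend)

Check each profile: it is a Nash equilibrium iff no player can strictly gain by switching unilaterally.
(Abstain, Abstain): Faction A can switch to Amend (1 → 4). Not NE.
(Abstain, Amend): Faction A can switch to Amend (-2 → 5). Not NE.
(Abstain, Delay): Faction A can switch to Amend (1 → 2). Not NE.
(Amend, Abstain): Faction B can switch to Amend (-4 → 3). Not NE.
(Amend, Amend): Faction A gets 5, best alternative -1; Faction B gets 3, best alternative 0. No profitable deviation — NE.
(Amend, Delay): Faction B can switch to Amend (0 → 3). Not NE.
(Delay, Abstain): Faction A can switch to Abstain (-3 → 1). Not NE.
(Delay, Amend): Faction A can switch to Amend (-1 → 5). Not NE.
(Delay, Delay): Faction A can switch to Abstain (-4 → 1). Not NE.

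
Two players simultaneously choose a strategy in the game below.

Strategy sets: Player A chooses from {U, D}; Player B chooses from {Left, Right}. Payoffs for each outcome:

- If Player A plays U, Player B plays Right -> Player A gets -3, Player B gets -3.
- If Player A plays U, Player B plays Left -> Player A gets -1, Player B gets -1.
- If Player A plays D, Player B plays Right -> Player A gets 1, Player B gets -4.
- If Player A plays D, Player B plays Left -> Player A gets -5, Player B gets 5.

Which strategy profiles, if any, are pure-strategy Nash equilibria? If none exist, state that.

Player A against Left: payoffs -1, -5 → best response U.
Player A against Right: payoffs -3, 1 → best response D.
Player B against U: payoffs -1, -3 → best response Left.
Player B against D: payoffs 5, -4 → best response Left.
Mutual best responses: (U, Left).

(U, Left)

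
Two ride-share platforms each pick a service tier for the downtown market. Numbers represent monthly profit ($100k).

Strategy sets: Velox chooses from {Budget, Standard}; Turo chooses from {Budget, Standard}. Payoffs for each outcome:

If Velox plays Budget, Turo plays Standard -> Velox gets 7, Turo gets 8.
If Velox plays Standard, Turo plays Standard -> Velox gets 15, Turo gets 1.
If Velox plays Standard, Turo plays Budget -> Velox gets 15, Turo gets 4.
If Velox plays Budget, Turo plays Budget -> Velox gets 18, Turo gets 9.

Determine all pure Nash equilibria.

Velox against Budget: payoffs 18, 15 → best response Budget.
Velox against Standard: payoffs 7, 15 → best response Standard.
Turo against Budget: payoffs 9, 8 → best response Budget.
Turo against Standard: payoffs 4, 1 → best response Budget.
Mutual best responses: (Budget, Budget).

(Budget, Budget)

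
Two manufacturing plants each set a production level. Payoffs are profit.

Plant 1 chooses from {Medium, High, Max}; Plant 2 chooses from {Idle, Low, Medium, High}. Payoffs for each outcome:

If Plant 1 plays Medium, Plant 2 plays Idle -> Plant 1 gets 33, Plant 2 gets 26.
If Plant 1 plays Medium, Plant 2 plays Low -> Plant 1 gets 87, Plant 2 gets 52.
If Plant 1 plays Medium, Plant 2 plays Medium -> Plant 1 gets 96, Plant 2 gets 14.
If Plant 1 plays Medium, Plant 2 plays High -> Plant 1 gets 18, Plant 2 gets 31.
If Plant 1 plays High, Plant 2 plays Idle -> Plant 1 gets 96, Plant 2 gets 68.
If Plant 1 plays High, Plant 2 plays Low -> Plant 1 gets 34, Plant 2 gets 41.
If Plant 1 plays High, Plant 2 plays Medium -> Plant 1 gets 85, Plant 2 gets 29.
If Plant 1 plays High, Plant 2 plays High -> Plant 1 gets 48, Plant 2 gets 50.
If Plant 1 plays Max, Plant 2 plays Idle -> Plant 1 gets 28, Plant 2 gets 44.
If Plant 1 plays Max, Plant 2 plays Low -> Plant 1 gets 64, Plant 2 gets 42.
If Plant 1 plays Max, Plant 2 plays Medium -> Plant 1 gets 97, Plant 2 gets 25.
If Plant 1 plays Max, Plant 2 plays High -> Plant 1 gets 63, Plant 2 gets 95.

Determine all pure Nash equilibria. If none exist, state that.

(Medium, Idle): Plant 1 can switch to High (33 → 96). Not NE.
(Medium, Low): Plant 1 gets 87, best alternative 64; Plant 2 gets 52, best alternative 31. No profitable deviation — NE.
(Medium, Medium): Plant 1 can switch to Max (96 → 97). Not NE.
(Medium, High): Plant 1 can switch to High (18 → 48). Not NE.
(High, Idle): Plant 1 gets 96, best alternative 33; Plant 2 gets 68, best alternative 50. No profitable deviation — NE.
(High, Low): Plant 1 can switch to Medium (34 → 87). Not NE.
(High, Medium): Plant 1 can switch to Medium (85 → 96). Not NE.
(High, High): Plant 1 can switch to Max (48 → 63). Not NE.
(Max, Idle): Plant 1 can switch to Medium (28 → 33). Not NE.
(Max, Low): Plant 1 can switch to Medium (64 → 87). Not NE.
(Max, Medium): Plant 2 can switch to Idle (25 → 44). Not NE.
(Max, High): Plant 1 gets 63, best alternative 48; Plant 2 gets 95, best alternative 44. No profitable deviation — NE.

Pure-strategy Nash equilibria: (Medium, Low), (High, Idle), (Max, High)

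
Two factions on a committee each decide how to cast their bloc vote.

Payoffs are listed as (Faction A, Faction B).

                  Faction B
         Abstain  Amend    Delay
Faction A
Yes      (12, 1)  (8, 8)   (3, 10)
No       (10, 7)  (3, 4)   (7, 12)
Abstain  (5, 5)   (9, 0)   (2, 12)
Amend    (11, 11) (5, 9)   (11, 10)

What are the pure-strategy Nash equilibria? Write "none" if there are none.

This game has no pure Nash equilibrium.

Faction A against Abstain: payoffs 12, 10, 5, 11 → best response Yes.
Faction A against Amend: payoffs 8, 3, 9, 5 → best response Abstain.
Faction A against Delay: payoffs 3, 7, 2, 11 → best response Amend.
Faction B against Yes: payoffs 1, 8, 10 → best response Delay.
Faction B against No: payoffs 7, 4, 12 → best response Delay.
Faction B against Abstain: payoffs 5, 0, 12 → best response Delay.
Faction B against Amend: payoffs 11, 9, 10 → best response Abstain.
No profile is a mutual best response for all players.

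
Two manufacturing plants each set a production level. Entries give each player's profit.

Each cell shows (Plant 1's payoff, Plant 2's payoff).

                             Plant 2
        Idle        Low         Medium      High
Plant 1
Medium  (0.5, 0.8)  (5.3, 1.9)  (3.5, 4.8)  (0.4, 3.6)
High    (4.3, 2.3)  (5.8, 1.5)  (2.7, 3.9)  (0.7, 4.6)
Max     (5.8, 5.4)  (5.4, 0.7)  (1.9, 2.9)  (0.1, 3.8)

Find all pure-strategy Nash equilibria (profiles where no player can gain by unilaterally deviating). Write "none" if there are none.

Pure-strategy Nash equilibria: (Medium, Medium) and (High, High) and (Max, Idle)

Check each profile: it is a Nash equilibrium iff no player can strictly gain by switching unilaterally.
(Medium, Idle): Plant 1 can switch to High (0.5 → 4.3). Not NE.
(Medium, Low): Plant 1 can switch to High (5.3 → 5.8). Not NE.
(Medium, Medium): Plant 1 gets 3.5, best alternative 2.7; Plant 2 gets 4.8, best alternative 3.6. No profitable deviation — NE.
(Medium, High): Plant 1 can switch to High (0.4 → 0.7). Not NE.
(High, Idle): Plant 1 can switch to Max (4.3 → 5.8). Not NE.
(High, Low): Plant 2 can switch to Idle (1.5 → 2.3). Not NE.
(High, Medium): Plant 1 can switch to Medium (2.7 → 3.5). Not NE.
(High, High): Plant 1 gets 0.7, best alternative 0.4; Plant 2 gets 4.6, best alternative 3.9. No profitable deviation — NE.
(Max, Idle): Plant 1 gets 5.8, best alternative 4.3; Plant 2 gets 5.4, best alternative 3.8. No profitable deviation — NE.
(Max, Low): Plant 1 can switch to High (5.4 → 5.8). Not NE.
(Max, Medium): Plant 1 can switch to Medium (1.9 → 3.5). Not NE.
(Max, High): Plant 1 can switch to Medium (0.1 → 0.4). Not NE.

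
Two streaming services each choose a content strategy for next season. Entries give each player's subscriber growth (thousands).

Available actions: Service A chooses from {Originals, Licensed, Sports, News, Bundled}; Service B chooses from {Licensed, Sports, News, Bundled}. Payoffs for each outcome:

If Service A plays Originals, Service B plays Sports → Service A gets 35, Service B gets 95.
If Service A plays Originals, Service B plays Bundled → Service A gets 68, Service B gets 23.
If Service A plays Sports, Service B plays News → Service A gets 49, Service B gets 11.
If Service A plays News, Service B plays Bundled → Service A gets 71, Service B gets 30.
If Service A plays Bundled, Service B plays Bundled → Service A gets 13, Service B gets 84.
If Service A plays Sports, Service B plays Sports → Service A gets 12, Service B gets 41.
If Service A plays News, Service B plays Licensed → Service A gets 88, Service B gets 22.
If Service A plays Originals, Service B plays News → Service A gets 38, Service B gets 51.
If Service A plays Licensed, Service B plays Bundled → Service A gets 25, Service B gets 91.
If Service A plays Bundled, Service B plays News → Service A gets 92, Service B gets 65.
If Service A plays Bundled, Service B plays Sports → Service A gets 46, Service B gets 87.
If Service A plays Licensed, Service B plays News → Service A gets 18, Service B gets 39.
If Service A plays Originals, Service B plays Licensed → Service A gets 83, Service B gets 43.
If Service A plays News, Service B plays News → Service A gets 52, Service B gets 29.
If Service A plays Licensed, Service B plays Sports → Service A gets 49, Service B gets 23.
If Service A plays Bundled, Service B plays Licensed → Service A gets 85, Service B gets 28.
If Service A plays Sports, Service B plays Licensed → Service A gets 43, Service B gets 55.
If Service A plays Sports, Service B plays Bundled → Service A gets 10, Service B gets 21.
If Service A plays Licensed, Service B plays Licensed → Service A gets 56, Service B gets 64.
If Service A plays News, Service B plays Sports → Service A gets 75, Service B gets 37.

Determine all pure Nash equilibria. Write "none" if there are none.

(Originals, Licensed): Service A can switch to News (83 → 88). Not NE.
(Originals, Sports): Service A can switch to Licensed (35 → 49). Not NE.
(Originals, News): Service A can switch to Sports (38 → 49). Not NE.
(Originals, Bundled): Service A can switch to News (68 → 71). Not NE.
(Licensed, Licensed): Service A can switch to Originals (56 → 83). Not NE.
(Licensed, Sports): Service A can switch to News (49 → 75). Not NE.
(Licensed, News): Service A can switch to Originals (18 → 38). Not NE.
(Licensed, Bundled): Service A can switch to Originals (25 → 68). Not NE.
(Sports, Licensed): Service A can switch to Originals (43 → 83). Not NE.
(Sports, Sports): Service A can switch to Originals (12 → 35). Not NE.
(Sports, News): Service A can switch to News (49 → 52). Not NE.
(Sports, Bundled): Service A can switch to Originals (10 → 68). Not NE.
(News, Sports): Service A gets 75, best alternative 49; Service B gets 37, best alternative 30. No profitable deviation — NE.
(The remaining 7 profiles each have a profitable deviation by the same check.)

Pure NE: (News, Sports)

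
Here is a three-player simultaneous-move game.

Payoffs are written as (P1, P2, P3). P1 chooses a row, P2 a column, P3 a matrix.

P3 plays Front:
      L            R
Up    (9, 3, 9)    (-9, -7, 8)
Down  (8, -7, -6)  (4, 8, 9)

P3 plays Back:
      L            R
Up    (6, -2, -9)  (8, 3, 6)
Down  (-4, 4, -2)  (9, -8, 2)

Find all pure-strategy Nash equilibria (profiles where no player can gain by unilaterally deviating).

Mark each player's best response to every combination of opponents' strategies; a profile where every player is best-responding is a pure Nash equilibrium.
P1 against (L, Front): payoffs 9, 8 → best response Up.
P1 against (L, Back): payoffs 6, -4 → best response Up.
P1 against (R, Front): payoffs -9, 4 → best response Down.
P1 against (R, Back): payoffs 8, 9 → best response Down.
P2 against (Up, Front): payoffs 3, -7 → best response L.
P2 against (Up, Back): payoffs -2, 3 → best response R.
P2 against (Down, Front): payoffs -7, 8 → best response R.
P2 against (Down, Back): payoffs 4, -8 → best response L.
P3 against (Up, L): payoffs 9, -9 → best response Front.
P3 against (Up, R): payoffs 8, 6 → best response Front.
P3 against (Down, L): payoffs -6, -2 → best response Back.
P3 against (Down, R): payoffs 9, 2 → best response Front.
Mutual best responses: (Up, L, Front); (Down, R, Front).

Pure-strategy Nash equilibria: (Up, L, Front) and (Down, R, Front)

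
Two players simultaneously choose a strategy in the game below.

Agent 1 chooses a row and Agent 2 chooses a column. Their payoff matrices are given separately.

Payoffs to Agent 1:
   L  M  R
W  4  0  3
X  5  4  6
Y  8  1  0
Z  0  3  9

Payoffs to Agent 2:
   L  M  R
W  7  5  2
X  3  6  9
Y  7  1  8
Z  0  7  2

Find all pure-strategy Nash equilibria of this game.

none

Agent 1 against L: payoffs 4, 5, 8, 0 → best response Y.
Agent 1 against M: payoffs 0, 4, 1, 3 → best response X.
Agent 1 against R: payoffs 3, 6, 0, 9 → best response Z.
Agent 2 against W: payoffs 7, 5, 2 → best response L.
Agent 2 against X: payoffs 3, 6, 9 → best response R.
Agent 2 against Y: payoffs 7, 1, 8 → best response R.
Agent 2 against Z: payoffs 0, 7, 2 → best response M.
No profile is a mutual best response for all players.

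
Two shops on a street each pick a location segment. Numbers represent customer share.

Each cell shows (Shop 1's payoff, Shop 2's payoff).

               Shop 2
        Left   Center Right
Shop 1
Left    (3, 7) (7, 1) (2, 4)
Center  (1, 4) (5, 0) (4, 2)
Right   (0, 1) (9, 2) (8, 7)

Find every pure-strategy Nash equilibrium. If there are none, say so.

(Left, Left): Shop 1 gets 3, best alternative 1; Shop 2 gets 7, best alternative 4. No profitable deviation — NE.
(Left, Center): Shop 1 can switch to Right (7 → 9). Not NE.
(Left, Right): Shop 1 can switch to Center (2 → 4). Not NE.
(Center, Left): Shop 1 can switch to Left (1 → 3). Not NE.
(Center, Center): Shop 1 can switch to Left (5 → 7). Not NE.
(Center, Right): Shop 1 can switch to Right (4 → 8). Not NE.
(Right, Left): Shop 1 can switch to Left (0 → 3). Not NE.
(Right, Center): Shop 2 can switch to Right (2 → 7). Not NE.
(Right, Right): Shop 1 gets 8, best alternative 4; Shop 2 gets 7, best alternative 2. No profitable deviation — NE.

(Left, Left) and (Right, Right)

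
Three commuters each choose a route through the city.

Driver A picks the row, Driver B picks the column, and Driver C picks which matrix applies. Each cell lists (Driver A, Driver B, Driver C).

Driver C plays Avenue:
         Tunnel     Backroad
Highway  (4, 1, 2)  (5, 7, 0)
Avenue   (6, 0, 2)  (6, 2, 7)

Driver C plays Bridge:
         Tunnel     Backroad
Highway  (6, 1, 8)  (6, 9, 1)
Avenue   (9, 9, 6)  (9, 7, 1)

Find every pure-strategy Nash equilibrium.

The pure Nash equilibria are (Avenue, Tunnel, Bridge), (Avenue, Backroad, Avenue).

Mark each player's best response to every combination of opponents' strategies; a profile where every player is best-responding is a pure Nash equilibrium.
Driver A against (Tunnel, Avenue): payoffs 4, 6 → best response Avenue.
Driver A against (Tunnel, Bridge): payoffs 6, 9 → best response Avenue.
Driver A against (Backroad, Avenue): payoffs 5, 6 → best response Avenue.
Driver A against (Backroad, Bridge): payoffs 6, 9 → best response Avenue.
Driver B against (Highway, Avenue): payoffs 1, 7 → best response Backroad.
Driver B against (Highway, Bridge): payoffs 1, 9 → best response Backroad.
Driver B against (Avenue, Avenue): payoffs 0, 2 → best response Backroad.
Driver B against (Avenue, Bridge): payoffs 9, 7 → best response Tunnel.
Driver C against (Highway, Tunnel): payoffs 2, 8 → best response Bridge.
Driver C against (Highway, Backroad): payoffs 0, 1 → best response Bridge.
Driver C against (Avenue, Tunnel): payoffs 2, 6 → best response Bridge.
Driver C against (Avenue, Backroad): payoffs 7, 1 → best response Avenue.
Mutual best responses: (Avenue, Tunnel, Bridge); (Avenue, Backroad, Avenue).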